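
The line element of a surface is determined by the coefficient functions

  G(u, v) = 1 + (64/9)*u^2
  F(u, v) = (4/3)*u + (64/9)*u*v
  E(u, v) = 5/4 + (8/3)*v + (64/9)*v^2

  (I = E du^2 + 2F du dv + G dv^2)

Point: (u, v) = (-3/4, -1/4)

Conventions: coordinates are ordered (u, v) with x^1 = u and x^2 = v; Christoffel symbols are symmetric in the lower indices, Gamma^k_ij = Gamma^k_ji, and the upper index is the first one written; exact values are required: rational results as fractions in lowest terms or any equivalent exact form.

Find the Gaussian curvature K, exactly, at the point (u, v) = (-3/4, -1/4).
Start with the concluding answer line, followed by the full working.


Answer: K = -9216/32761

E = 37/36, F = 1/3, G = 5, EG - F^2 = 181/36 at the point
E_u = 0, E_v = -8/9, F_u = -4/9, F_v = -16/3, G_u = -32/3, G_v = 0
E_vv = 128/9, F_uv = 64/9, G_uu = 128/9
Compute both Brioschi determinants and normalise by (EG - F^2)^2.
M1 = [[-E_vv/2 + F_uv - G_uu/2, E_u/2, F_u - E_v/2], [F_v - G_u/2, E, F], [G_v/2, F, G]] = [[-64/9, 0, 0], [0, 37/36, 1/3], [0, 1/3, 5]]; det M1 = -2896/81
M2 = [[0, E_v/2, G_u/2], [E_v/2, E, F], [G_u/2, F, G]] = [[0, -4/9, -16/3], [-4/9, 37/36, 1/3], [-16/3, 1/3, 5]]; det M2 = -2320/81
det M1 - det M2 = -64/9; K = -64/9 / (181/36)^2 = -9216/32761


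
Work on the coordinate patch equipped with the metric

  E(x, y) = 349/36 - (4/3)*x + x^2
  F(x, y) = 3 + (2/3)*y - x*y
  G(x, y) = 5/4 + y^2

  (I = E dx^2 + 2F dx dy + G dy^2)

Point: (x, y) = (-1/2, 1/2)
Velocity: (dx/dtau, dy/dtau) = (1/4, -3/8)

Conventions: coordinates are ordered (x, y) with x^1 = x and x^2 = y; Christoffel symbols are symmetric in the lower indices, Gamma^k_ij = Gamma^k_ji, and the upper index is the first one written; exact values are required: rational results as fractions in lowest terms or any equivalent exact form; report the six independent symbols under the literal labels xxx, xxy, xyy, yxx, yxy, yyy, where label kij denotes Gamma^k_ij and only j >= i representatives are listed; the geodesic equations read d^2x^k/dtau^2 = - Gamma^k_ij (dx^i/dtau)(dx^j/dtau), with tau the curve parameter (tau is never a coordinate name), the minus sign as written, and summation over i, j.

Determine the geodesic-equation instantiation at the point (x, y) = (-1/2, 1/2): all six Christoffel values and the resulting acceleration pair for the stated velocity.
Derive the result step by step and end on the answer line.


E = 191/18, F = 43/12, G = 3/2 at the point
E_x = -7/3, E_y = 0, F_x = -1/2, F_y = 7/6, G_x = 0, G_y = 1
EG - F^2 = 443/144;  g^inv = (144/443) * [[3/2, -43/12], [-43/12, 191/18]]
first-kind symbols [ij,l] = (1/2)(d_i g_jl + d_j g_il - d_l g_ij): [xx,x] = E_x/2 = -7/6, [xx,y] = F_x - E_y/2 = -1/2, [xy,x] = E_y/2 = 0, [xy,y] = G_x/2 = 0, [yy,x] = F_y - G_x/2 = 7/6, [yy,y] = G_y/2 = 1/2
Gamma^x_ij = (G*[ij,x] - F*[ij,y])/(EG - F^2), Gamma^y_ij = (E*[ij,y] - F*[ij,x])/(EG - F^2)
Gamma_xxx = 6/443, Gamma_xxy = 0, Gamma_xyy = -6/443, Gamma_yxx = -162/443, Gamma_yxy = 0, Gamma_yyy = 162/443
d^2x/dtau^2 = -(Gamma_xxx*(1/4)^2 + 2*Gamma_xxy*(1/4)*(-3/8) + Gamma_xyy*(-3/8)^2) = 15/14176
d^2y/dtau^2 = -(Gamma_yxx*(1/4)^2 + 2*Gamma_yxy*(1/4)*(-3/8) + Gamma_yyy*(-3/8)^2) = -405/14176

Answer: Gamma_xxx = 6/443, Gamma_xxy = 0, Gamma_xyy = -6/443, Gamma_yxx = -162/443, Gamma_yxy = 0, Gamma_yyy = 162/443; accelerations (d^2x/dtau^2, d^2y/dtau^2) = (15/14176, -405/14176)


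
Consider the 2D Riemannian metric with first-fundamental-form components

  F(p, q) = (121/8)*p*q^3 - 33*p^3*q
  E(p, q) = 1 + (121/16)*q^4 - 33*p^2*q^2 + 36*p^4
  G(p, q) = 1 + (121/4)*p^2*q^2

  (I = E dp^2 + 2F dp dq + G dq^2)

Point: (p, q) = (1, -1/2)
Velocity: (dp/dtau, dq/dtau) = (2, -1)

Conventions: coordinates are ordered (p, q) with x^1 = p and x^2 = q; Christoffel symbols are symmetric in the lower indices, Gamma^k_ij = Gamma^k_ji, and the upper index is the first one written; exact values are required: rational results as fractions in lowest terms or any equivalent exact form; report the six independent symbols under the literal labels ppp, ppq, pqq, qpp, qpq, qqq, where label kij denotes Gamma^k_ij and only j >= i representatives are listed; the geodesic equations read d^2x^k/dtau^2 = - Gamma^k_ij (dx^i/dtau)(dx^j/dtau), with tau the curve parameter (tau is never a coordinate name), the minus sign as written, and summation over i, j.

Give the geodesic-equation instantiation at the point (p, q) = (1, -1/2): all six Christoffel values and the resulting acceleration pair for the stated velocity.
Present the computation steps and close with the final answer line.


E = 7481/256, F = 935/64, G = 137/16 at the point
E_p = 255/2, E_q = 935/32, F_p = 3047/64, F_q = -693/32, G_p = 121/8, G_q = -121/4
EG - F^2 = 9417/256;  g^inv = (256/9417) * [[137/16, -935/64], [-935/64, 7481/256]]
first-kind symbols [ij,l] = (1/2)(d_i g_jl + d_j g_il - d_l g_ij): [pp,p] = E_p/2 = 255/4, [pp,q] = F_p - E_q/2 = 33, [pq,p] = E_q/2 = 935/64, [pq,q] = G_p/2 = 121/16, [qq,p] = F_q - G_p/2 = -935/32, [qq,q] = G_q/2 = -121/8
Gamma^p_ij = (G*[ij,p] - F*[ij,q])/(EG - F^2), Gamma^q_ij = (E*[ij,q] - F*[ij,p])/(EG - F^2)
Gamma_ppp = 5440/3139, Gamma_ppq = 3740/9417, Gamma_pqq = -7480/9417, Gamma_qpp = 2816/3139, Gamma_qpq = 1936/9417, Gamma_qqq = -3872/9417
d^2p/dtau^2 = -(Gamma_ppp*(2)^2 + 2*Gamma_ppq*(2)*(-1) + Gamma_pqq*(-1)^2) = -14280/3139
d^2q/dtau^2 = -(Gamma_qpp*(2)^2 + 2*Gamma_qpq*(2)*(-1) + Gamma_qqq*(-1)^2) = -7392/3139

Answer: Gamma_ppp = 5440/3139, Gamma_ppq = 3740/9417, Gamma_pqq = -7480/9417, Gamma_qpp = 2816/3139, Gamma_qpq = 1936/9417, Gamma_qqq = -3872/9417; accelerations (d^2p/dtau^2, d^2q/dtau^2) = (-14280/3139, -7392/3139)


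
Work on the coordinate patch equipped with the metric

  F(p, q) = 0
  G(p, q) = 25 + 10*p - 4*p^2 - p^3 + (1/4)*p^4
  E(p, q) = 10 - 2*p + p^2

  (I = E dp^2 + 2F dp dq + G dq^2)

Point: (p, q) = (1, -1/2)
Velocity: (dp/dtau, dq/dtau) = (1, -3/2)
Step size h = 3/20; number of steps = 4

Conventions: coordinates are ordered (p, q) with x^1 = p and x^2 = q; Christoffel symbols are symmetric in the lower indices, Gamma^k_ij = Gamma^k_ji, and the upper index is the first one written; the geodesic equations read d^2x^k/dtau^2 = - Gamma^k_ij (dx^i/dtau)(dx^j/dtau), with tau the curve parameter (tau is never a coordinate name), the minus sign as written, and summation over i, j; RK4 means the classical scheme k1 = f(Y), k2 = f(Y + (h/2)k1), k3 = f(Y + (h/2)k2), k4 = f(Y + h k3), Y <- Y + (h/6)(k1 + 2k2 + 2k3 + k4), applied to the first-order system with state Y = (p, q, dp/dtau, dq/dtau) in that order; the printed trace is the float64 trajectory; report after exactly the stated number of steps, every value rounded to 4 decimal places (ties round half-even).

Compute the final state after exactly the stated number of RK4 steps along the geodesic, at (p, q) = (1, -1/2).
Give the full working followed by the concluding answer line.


f(Y) = (dp/dtau, dq/dtau, -Gamma^p_ij Y'^i Y'^j, -Gamma^q_ij Y'^i Y'^j) with the Gammas evaluated at the stage position; h = 0.150000; intermediate values shown to 6 dp
step 0: p = 1.0000, q = -0.5000, dp/dtau = 1.0000, dq/dtau = -1.5000
step 1:
  k1: at (p, q) = (1.000000, -0.500000), (dp/dtau, dq/dtau) = (1.000000, -1.500000); Gamma_ppp = 0.000000, Gamma_ppq = 0.000000, Gamma_pqq = 0.000000, Gamma_qpp = 0.000000, Gamma_qpq = 0.000000, Gamma_qqq = 0.000000; k1 = (1.000000, -1.500000, 0.000000, 0.000000)
  k2: at (p, q) = (1.075000, -0.612500), (dp/dtau, dq/dtau) = (1.000000, -1.500000); Gamma_ppp = 0.008328, Gamma_ppq = 0.000000, Gamma_pqq = 0.045781, Gamma_qpp = 0.000000, Gamma_qpq = -0.013643, Gamma_qqq = 0.000000; k2 = (1.000000, -1.500000, -0.111336, -0.040930)
  k3: at (p, q) = (1.075000, -0.612500), (dp/dtau, dq/dtau) = (0.991650, -1.503070); Gamma_ppp = 0.008328, Gamma_ppq = 0.000000, Gamma_pqq = 0.045781, Gamma_qpp = 0.000000, Gamma_qpq = -0.013643, Gamma_qqq = 0.000000; k3 = (0.991650, -1.503070, -0.111620, -0.040671)
  k4: at (p, q) = (1.148747, -0.725460), (dp/dtau, dq/dtau) = (0.983257, -1.506101); Gamma_ppp = 0.016487, Gamma_ppq = 0.000000, Gamma_pqq = 0.090496, Gamma_qpp = 0.000000, Gamma_qpq = -0.027100, Gamma_qqq = 0.000000; k4 = (0.983257, -1.506101, -0.221215, -0.080262)
  Y <- Y + (h/6)(k1 + 2k2 + 2k3 + k4): p = 1.1492, q = -0.7253, dp/dtau = 0.9833, dq/dtau = -1.5061
step 2:
  k1: at (p, q) = (1.149164, -0.725306), (dp/dtau, dq/dtau) = (0.983322, -1.506087); Gamma_ppp = 0.016533, Gamma_ppq = 0.000000, Gamma_pqq = 0.090747, Gamma_qpp = 0.000000, Gamma_qpq = -0.027176, Gamma_qqq = 0.000000; k1 = (0.983322, -1.506087, -0.221827, -0.080493)
  k2: at (p, q) = (1.222913, -0.838263), (dp/dtau, dq/dtau) = (0.966685, -1.512124); Gamma_ppp = 0.024632, Gamma_ppq = 0.000000, Gamma_pqq = 0.134865, Gamma_qpp = 0.000000, Gamma_qpq = -0.040714, Gamma_qqq = 0.000000; k2 = (0.966685, -1.512124, -0.331389, -0.119026)
  k3: at (p, q) = (1.221665, -0.838715), (dp/dtau, dq/dtau) = (0.958468, -1.515014); Gamma_ppp = 0.024496, Gamma_ppq = 0.000000, Gamma_pqq = 0.134125, Gamma_qpp = 0.000000, Gamma_qpq = -0.040484, Gamma_qqq = 0.000000; k3 = (0.958468, -1.515014, -0.330355, -0.117572)
  k4: at (p, q) = (1.292934, -0.952558), (dp/dtau, dq/dtau) = (0.933769, -1.523722); Gamma_ppp = 0.032241, Gamma_ppq = 0.000000, Gamma_pqq = 0.175941, Gamma_qpp = 0.000000, Gamma_qpq = -0.053679, Gamma_qqq = 0.000000; k4 = (0.933769, -1.523722, -0.436600, -0.152751)
  Y <- Y + (h/6)(k1 + 2k2 + 2k3 + k4): p = 1.2933, q = -0.9524, dp/dtau = 0.9338, dq/dtau = -1.5237
step 3:
  k1: at (p, q) = (1.293349, -0.952408), (dp/dtau, dq/dtau) = (0.933774, -1.523748); Gamma_ppp = 0.032286, Gamma_ppq = 0.000000, Gamma_pqq = 0.176182, Gamma_qpp = 0.000000, Gamma_qpq = -0.053757, Gamma_qqq = 0.000000; k1 = (0.933774, -1.523748, -0.437211, -0.152974)
  k2: at (p, q) = (1.363382, -1.066689), (dp/dtau, dq/dtau) = (0.900983, -1.535221); Gamma_ppp = 0.039792, Gamma_ppq = 0.000000, Gamma_pqq = 0.216228, Gamma_qpp = 0.000000, Gamma_qpq = -0.066872, Gamma_qqq = 0.000000; k2 = (0.900983, -1.535221, -0.541931, -0.184996)
  k3: at (p, q) = (1.360923, -1.067550), (dp/dtau, dq/dtau) = (0.893129, -1.537622); Gamma_ppp = 0.039530, Gamma_ppq = 0.000000, Gamma_pqq = 0.214842, Gamma_qpp = 0.000000, Gamma_qpq = -0.066409, Gamma_qqq = 0.000000; k3 = (0.893129, -1.537622, -0.539480, -0.182398)
  k4: at (p, q) = (1.427318, -1.183051), (dp/dtau, dq/dtau) = (0.852852, -1.551107); Gamma_ppp = 0.046536, Gamma_ppq = 0.000000, Gamma_pqq = 0.251697, Gamma_qpp = 0.000000, Gamma_qpq = -0.079006, Gamma_qqq = 0.000000; k4 = (0.852852, -1.551107, -0.639415, -0.209028)
  Y <- Y + (h/6)(k1 + 2k2 + 2k3 + k4): p = 1.4277, q = -1.1829, dp/dtau = 0.8528, dq/dtau = -1.5512
step 4:
  k1: at (p, q) = (1.427720, -1.182922), (dp/dtau, dq/dtau) = (0.852788, -1.551167); Gamma_ppp = 0.046578, Gamma_ppq = 0.000000, Gamma_pqq = 0.251917, Gamma_qpp = 0.000000, Gamma_qpq = -0.079083, Gamma_qqq = 0.000000; k1 = (0.852788, -1.551167, -0.640015, -0.209223)
  k2: at (p, q) = (1.491679, -1.299259), (dp/dtau, dq/dtau) = (0.804787, -1.566859); Gamma_ppp = 0.053202, Gamma_ppq = 0.000000, Gamma_pqq = 0.286180, Gamma_qpp = 0.000000, Gamma_qpq = -0.091405, Gamma_qqq = 0.000000; k2 = (0.804787, -1.566859, -0.737044, -0.230521)
  k3: at (p, q) = (1.488079, -1.300436), (dp/dtau, dq/dtau) = (0.797509, -1.568456); Gamma_ppp = 0.052833, Gamma_ppq = 0.000000, Gamma_pqq = 0.284286, Gamma_qpp = 0.000000, Gamma_qpq = -0.090706, Gamma_qqq = 0.000000; k3 = (0.797509, -1.568456, -0.732963, -0.226921)
  k4: at (p, q) = (1.547346, -1.418190), (dp/dtau, dq/dtau) = (0.742843, -1.585205); Gamma_ppp = 0.058857, Gamma_ppq = 0.000000, Gamma_pqq = 0.314897, Gamma_qpp = 0.000000, Gamma_qpq = -0.102304, Gamma_qqq = 0.000000; k4 = (0.742843, -1.585205, -0.823777, -0.240938)
  Y <- Y + (h/6)(k1 + 2k2 + 2k3 + k4): p = 1.5477, q = -1.4181, dp/dtau = 0.7427, dq/dtau = -1.5853

Answer: p = 1.5477, q = -1.4181, dp/dtau = 0.7427, dq/dtau = -1.5853


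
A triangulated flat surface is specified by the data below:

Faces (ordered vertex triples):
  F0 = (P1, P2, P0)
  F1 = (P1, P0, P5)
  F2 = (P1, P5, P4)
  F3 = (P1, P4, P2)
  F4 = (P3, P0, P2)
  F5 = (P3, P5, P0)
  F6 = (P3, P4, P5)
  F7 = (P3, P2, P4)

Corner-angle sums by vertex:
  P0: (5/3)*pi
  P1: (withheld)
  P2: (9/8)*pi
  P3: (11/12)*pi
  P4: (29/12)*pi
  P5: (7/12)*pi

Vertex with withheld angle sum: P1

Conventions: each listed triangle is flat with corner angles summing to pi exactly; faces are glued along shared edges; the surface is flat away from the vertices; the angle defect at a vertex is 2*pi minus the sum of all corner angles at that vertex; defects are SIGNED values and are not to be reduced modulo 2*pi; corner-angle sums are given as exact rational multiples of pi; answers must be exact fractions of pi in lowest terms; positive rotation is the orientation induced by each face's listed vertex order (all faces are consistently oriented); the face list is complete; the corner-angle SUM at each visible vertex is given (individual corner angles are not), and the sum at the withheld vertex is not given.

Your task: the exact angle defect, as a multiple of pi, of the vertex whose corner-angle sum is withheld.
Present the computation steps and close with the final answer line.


V = 6, E = 12, F = 8; chi = V - E + F = 2
Gauss-Bonnet: total defect = 2*pi*chi = 4*pi; visible defects sum to (79/24)*pi

Answer: defect(P1) = (17/24)*pi


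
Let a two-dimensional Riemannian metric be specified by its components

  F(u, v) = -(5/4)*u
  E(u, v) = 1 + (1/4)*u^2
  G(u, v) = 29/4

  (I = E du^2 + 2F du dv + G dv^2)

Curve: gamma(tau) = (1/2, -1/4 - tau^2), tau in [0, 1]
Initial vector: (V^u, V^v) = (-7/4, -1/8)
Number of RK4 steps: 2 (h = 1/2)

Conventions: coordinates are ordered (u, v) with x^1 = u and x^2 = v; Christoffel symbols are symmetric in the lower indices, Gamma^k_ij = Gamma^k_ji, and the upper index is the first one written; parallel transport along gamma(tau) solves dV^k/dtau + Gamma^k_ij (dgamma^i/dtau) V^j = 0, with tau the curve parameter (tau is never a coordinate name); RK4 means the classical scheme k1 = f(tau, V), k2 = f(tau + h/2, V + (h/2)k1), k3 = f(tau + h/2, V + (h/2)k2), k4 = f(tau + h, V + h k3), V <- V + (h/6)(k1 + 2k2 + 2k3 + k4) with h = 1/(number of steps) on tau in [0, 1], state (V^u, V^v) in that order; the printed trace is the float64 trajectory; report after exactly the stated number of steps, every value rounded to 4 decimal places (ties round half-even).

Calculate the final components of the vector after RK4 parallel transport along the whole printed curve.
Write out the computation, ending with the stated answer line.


gamma'(tau) = (0, -2*tau); f(tau, V)^k = -Gamma^k_ij(gamma(tau)) gamma'^i(tau) V^j; h = 1/2; intermediate values shown to 6 dp
curve data and Christoffel symbols at the stage parameters:
  tau = 0.000000: gamma = (0.500000, -0.250000), gamma' = (0.000000, 0.000000); Gamma_uuu = 0.017094, Gamma_uuv = 0.000000, Gamma_uvv = 0.000000, Gamma_vuu = -0.170940, Gamma_vuv = 0.000000, Gamma_vvv = 0.000000
  tau = 0.250000: gamma = (0.500000, -0.312500), gamma' = (0.000000, -0.500000); Gamma_uuu = 0.017094, Gamma_uuv = 0.000000, Gamma_uvv = 0.000000, Gamma_vuu = -0.170940, Gamma_vuv = 0.000000, Gamma_vvv = 0.000000
  tau = 0.500000: gamma = (0.500000, -0.500000), gamma' = (0.000000, -1.000000); Gamma_uuu = 0.017094, Gamma_uuv = 0.000000, Gamma_uvv = 0.000000, Gamma_vuu = -0.170940, Gamma_vuv = 0.000000, Gamma_vvv = 0.000000
  tau = 0.750000: gamma = (0.500000, -0.812500), gamma' = (0.000000, -1.500000); Gamma_uuu = 0.017094, Gamma_uuv = 0.000000, Gamma_uvv = 0.000000, Gamma_vuu = -0.170940, Gamma_vuv = 0.000000, Gamma_vvv = 0.000000
  tau = 1.000000: gamma = (0.500000, -1.250000), gamma' = (0.000000, -2.000000); Gamma_uuu = 0.017094, Gamma_uuv = 0.000000, Gamma_uvv = 0.000000, Gamma_vuu = -0.170940, Gamma_vuv = 0.000000, Gamma_vvv = 0.000000
step 0: V^u = -1.7500, V^v = -0.1250
step 1: k1 = (0.000000, 0.000000), k2 = (0.000000, 0.000000), k3 = (0.000000, 0.000000), k4 = (0.000000, 0.000000); V <- V + (h/6)(k1 + 2k2 + 2k3 + k4): V^u = -1.7500, V^v = -0.1250
step 2: k1 = (0.000000, 0.000000), k2 = (0.000000, 0.000000), k3 = (0.000000, 0.000000), k4 = (0.000000, 0.000000); V <- V + (h/6)(k1 + 2k2 + 2k3 + k4): V^u = -1.7500, V^v = -0.1250

Answer: V^u = -1.7500, V^v = -0.1250


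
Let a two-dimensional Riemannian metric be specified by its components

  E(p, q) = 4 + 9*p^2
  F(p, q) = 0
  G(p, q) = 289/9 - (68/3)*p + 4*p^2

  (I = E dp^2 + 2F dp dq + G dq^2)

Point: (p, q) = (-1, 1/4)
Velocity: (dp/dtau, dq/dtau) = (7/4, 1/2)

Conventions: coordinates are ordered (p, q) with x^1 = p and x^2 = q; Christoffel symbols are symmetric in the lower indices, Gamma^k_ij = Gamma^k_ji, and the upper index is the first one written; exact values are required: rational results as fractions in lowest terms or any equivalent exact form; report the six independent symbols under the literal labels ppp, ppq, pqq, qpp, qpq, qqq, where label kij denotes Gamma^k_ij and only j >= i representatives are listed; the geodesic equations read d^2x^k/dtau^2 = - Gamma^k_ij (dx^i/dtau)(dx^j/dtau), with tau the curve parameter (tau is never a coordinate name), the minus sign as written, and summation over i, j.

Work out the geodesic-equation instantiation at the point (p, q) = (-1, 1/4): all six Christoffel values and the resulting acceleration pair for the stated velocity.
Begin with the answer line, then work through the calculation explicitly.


Answer: Gamma_ppp = -9/13, Gamma_ppq = 0, Gamma_pqq = 46/39, Gamma_qpp = 0, Gamma_qpq = -6/23, Gamma_qqq = 0; accelerations (d^2p/dtau^2, d^2q/dtau^2) = (1139/624, 21/46)

E = 13, F = 0, G = 529/9 at the point
E_p = -18, E_q = 0, F_p = 0, F_q = 0, G_p = -92/3, G_q = 0
EG - F^2 = 6877/9;  g^inv = (9/6877) * [[529/9, 0], [0, 13]]
first-kind symbols [ij,l] = (1/2)(d_i g_jl + d_j g_il - d_l g_ij): [pp,p] = E_p/2 = -9, [pp,q] = F_p - E_q/2 = 0, [pq,p] = E_q/2 = 0, [pq,q] = G_p/2 = -46/3, [qq,p] = F_q - G_p/2 = 46/3, [qq,q] = G_q/2 = 0
Gamma^p_ij = (G*[ij,p] - F*[ij,q])/(EG - F^2), Gamma^q_ij = (E*[ij,q] - F*[ij,p])/(EG - F^2)
Gamma_ppp = -9/13, Gamma_ppq = 0, Gamma_pqq = 46/39, Gamma_qpp = 0, Gamma_qpq = -6/23, Gamma_qqq = 0
d^2p/dtau^2 = -(Gamma_ppp*(7/4)^2 + 2*Gamma_ppq*(7/4)*(1/2) + Gamma_pqq*(1/2)^2) = 1139/624
d^2q/dtau^2 = -(Gamma_qpp*(7/4)^2 + 2*Gamma_qpq*(7/4)*(1/2) + Gamma_qqq*(1/2)^2) = 21/46


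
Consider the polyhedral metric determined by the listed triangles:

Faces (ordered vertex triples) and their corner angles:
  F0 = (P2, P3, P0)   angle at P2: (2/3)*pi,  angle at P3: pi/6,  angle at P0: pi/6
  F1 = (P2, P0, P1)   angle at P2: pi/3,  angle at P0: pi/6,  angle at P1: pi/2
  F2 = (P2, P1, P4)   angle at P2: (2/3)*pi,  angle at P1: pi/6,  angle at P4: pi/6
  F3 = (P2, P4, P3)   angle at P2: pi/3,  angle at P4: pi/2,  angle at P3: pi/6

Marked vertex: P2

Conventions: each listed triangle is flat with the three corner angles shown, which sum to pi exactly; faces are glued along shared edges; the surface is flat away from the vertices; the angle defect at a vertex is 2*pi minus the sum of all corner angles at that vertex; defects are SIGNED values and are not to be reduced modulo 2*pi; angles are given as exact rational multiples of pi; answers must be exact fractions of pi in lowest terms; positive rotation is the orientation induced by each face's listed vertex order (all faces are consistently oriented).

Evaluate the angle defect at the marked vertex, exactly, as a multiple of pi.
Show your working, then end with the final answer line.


Sum of corner angles at P2: 2*pi
defect = 2*pi - 2*pi

Answer: defect(P2) = 0


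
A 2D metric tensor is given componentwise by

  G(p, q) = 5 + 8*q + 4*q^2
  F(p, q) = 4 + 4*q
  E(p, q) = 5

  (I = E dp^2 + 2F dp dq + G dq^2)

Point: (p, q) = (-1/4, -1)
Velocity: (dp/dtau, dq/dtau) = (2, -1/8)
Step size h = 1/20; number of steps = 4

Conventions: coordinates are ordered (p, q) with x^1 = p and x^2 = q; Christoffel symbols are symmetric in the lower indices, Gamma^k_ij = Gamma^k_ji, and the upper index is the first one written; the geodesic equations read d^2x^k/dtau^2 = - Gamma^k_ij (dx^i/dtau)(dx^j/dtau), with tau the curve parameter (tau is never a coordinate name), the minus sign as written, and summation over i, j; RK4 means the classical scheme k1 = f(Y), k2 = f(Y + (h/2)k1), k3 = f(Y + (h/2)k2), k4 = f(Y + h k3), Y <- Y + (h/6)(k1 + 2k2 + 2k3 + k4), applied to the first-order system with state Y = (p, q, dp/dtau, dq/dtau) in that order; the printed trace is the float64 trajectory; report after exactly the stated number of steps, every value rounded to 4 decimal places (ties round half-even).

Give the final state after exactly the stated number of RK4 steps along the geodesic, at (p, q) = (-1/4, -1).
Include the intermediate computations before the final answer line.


f(Y) = (dp/dtau, dq/dtau, -Gamma^p_ij Y'^i Y'^j, -Gamma^q_ij Y'^i Y'^j) with the Gammas evaluated at the stage position; h = 0.050000; intermediate values shown to 6 dp
step 0: p = -0.2500, q = -1.0000, dp/dtau = 2.0000, dq/dtau = -0.1250
step 1:
  k1: at (p, q) = (-0.250000, -1.000000), (dp/dtau, dq/dtau) = (2.000000, -0.125000); Gamma_ppp = 0.000000, Gamma_ppq = 0.000000, Gamma_pqq = 0.800000, Gamma_qpp = 0.000000, Gamma_qpq = 0.000000, Gamma_qqq = 0.000000; k1 = (2.000000, -0.125000, -0.012500, 0.000000)
  k2: at (p, q) = (-0.200000, -1.003125), (dp/dtau, dq/dtau) = (1.999688, -0.125000); Gamma_ppp = 0.000000, Gamma_ppq = 0.000000, Gamma_pqq = 0.799994, Gamma_qpp = 0.000000, Gamma_qpq = 0.000000, Gamma_qqq = -0.002500; k2 = (1.999688, -0.125000, -0.012500, 0.000039)
  k3: at (p, q) = (-0.200008, -1.003125), (dp/dtau, dq/dtau) = (1.999688, -0.124999); Gamma_ppp = 0.000000, Gamma_ppq = 0.000000, Gamma_pqq = 0.799994, Gamma_qpp = 0.000000, Gamma_qpq = 0.000000, Gamma_qqq = -0.002500; k3 = (1.999688, -0.124999, -0.012500, 0.000039)
  k4: at (p, q) = (-0.150016, -1.006250), (dp/dtau, dq/dtau) = (1.999375, -0.124998); Gamma_ppp = 0.000000, Gamma_ppq = 0.000000, Gamma_pqq = 0.799975, Gamma_qpp = 0.000000, Gamma_qpq = 0.000000, Gamma_qqq = -0.005000; k4 = (1.999375, -0.124998, -0.012499, 0.000078)
  Y <- Y + (h/6)(k1 + 2k2 + 2k3 + k4): p = -0.1500, q = -1.0062, dp/dtau = 1.9994, dq/dtau = -0.1250
step 2:
  k1: at (p, q) = (-0.150016, -1.006250), (dp/dtau, dq/dtau) = (1.999375, -0.124998); Gamma_ppp = 0.000000, Gamma_ppq = 0.000000, Gamma_pqq = 0.799975, Gamma_qpp = 0.000000, Gamma_qpq = 0.000000, Gamma_qqq = -0.005000; k1 = (1.999375, -0.124998, -0.012499, 0.000078)
  k2: at (p, q) = (-0.100031, -1.009375), (dp/dtau, dq/dtau) = (1.999063, -0.124996); Gamma_ppp = 0.000000, Gamma_ppq = 0.000000, Gamma_pqq = 0.799944, Gamma_qpp = 0.000000, Gamma_qpq = 0.000000, Gamma_qqq = -0.007499; k2 = (1.999063, -0.124996, -0.012498, 0.000117)
  k3: at (p, q) = (-0.100039, -1.009375), (dp/dtau, dq/dtau) = (1.999063, -0.124995); Gamma_ppp = 0.000000, Gamma_ppq = 0.000000, Gamma_pqq = 0.799944, Gamma_qpp = 0.000000, Gamma_qpq = 0.000000, Gamma_qqq = -0.007499; k3 = (1.999063, -0.124995, -0.012498, 0.000117)
  k4: at (p, q) = (-0.050062, -1.012500), (dp/dtau, dq/dtau) = (1.998750, -0.124992); Gamma_ppp = 0.000000, Gamma_ppq = 0.000000, Gamma_pqq = 0.799900, Gamma_qpp = 0.000000, Gamma_qpq = 0.000000, Gamma_qqq = -0.009999; k4 = (1.998750, -0.124992, -0.012497, 0.000156)
  Y <- Y + (h/6)(k1 + 2k2 + 2k3 + k4): p = -0.0501, q = -1.0125, dp/dtau = 1.9988, dq/dtau = -0.1250
step 3:
  k1: at (p, q) = (-0.050062, -1.012500), (dp/dtau, dq/dtau) = (1.998750, -0.124992); Gamma_ppp = 0.000000, Gamma_ppq = 0.000000, Gamma_pqq = 0.799900, Gamma_qpp = 0.000000, Gamma_qpq = 0.000000, Gamma_qqq = -0.009999; k1 = (1.998750, -0.124992, -0.012497, 0.000156)
  k2: at (p, q) = (-0.000094, -1.015625), (dp/dtau, dq/dtau) = (1.998438, -0.124988); Gamma_ppp = 0.000000, Gamma_ppq = 0.000000, Gamma_pqq = 0.799844, Gamma_qpp = 0.000000, Gamma_qpq = 0.000000, Gamma_qqq = -0.012497; k2 = (1.998438, -0.124988, -0.012495, 0.000195)
  k3: at (p, q) = (-0.000102, -1.015624), (dp/dtau, dq/dtau) = (1.998438, -0.124987); Gamma_ppp = 0.000000, Gamma_ppq = 0.000000, Gamma_pqq = 0.799844, Gamma_qpp = 0.000000, Gamma_qpq = 0.000000, Gamma_qqq = -0.012497; k3 = (1.998438, -0.124987, -0.012495, 0.000195)
  k4: at (p, q) = (0.049859, -1.018749), (dp/dtau, dq/dtau) = (1.998125, -0.124982); Gamma_ppp = 0.000000, Gamma_ppq = 0.000000, Gamma_pqq = 0.799775, Gamma_qpp = 0.000000, Gamma_qpq = 0.000000, Gamma_qqq = -0.014995; k4 = (1.998125, -0.124982, -0.012493, 0.000234)
  Y <- Y + (h/6)(k1 + 2k2 + 2k3 + k4): p = 0.0499, q = -1.0187, dp/dtau = 1.9981, dq/dtau = -0.1250
step 4:
  k1: at (p, q) = (0.049859, -1.018749), (dp/dtau, dq/dtau) = (1.998125, -0.124982); Gamma_ppp = 0.000000, Gamma_ppq = 0.000000, Gamma_pqq = 0.799775, Gamma_qpp = 0.000000, Gamma_qpq = 0.000000, Gamma_qqq = -0.014995; k1 = (1.998125, -0.124982, -0.012493, 0.000234)
  k2: at (p, q) = (0.099813, -1.021874), (dp/dtau, dq/dtau) = (1.997813, -0.124977); Gamma_ppp = 0.000000, Gamma_ppq = 0.000000, Gamma_pqq = 0.799694, Gamma_qpp = 0.000000, Gamma_qpq = 0.000000, Gamma_qqq = -0.017492; k2 = (1.997813, -0.124977, -0.012491, 0.000273)
  k3: at (p, q) = (0.099805, -1.021874), (dp/dtau, dq/dtau) = (1.997813, -0.124976); Gamma_ppp = 0.000000, Gamma_ppq = 0.000000, Gamma_pqq = 0.799694, Gamma_qpp = 0.000000, Gamma_qpq = 0.000000, Gamma_qqq = -0.017492; k3 = (1.997813, -0.124976, -0.012490, 0.000273)
  k4: at (p, q) = (0.149750, -1.024998), (dp/dtau, dq/dtau) = (1.997501, -0.124969); Gamma_ppp = 0.000000, Gamma_ppq = 0.000000, Gamma_pqq = 0.799600, Gamma_qpp = 0.000000, Gamma_qpq = 0.000000, Gamma_qqq = -0.019988; k4 = (1.997501, -0.124969, -0.012488, 0.000312)
  Y <- Y + (h/6)(k1 + 2k2 + 2k3 + k4): p = 0.1498, q = -1.0250, dp/dtau = 1.9975, dq/dtau = -0.1250

Answer: p = 0.1498, q = -1.0250, dp/dtau = 1.9975, dq/dtau = -0.1250


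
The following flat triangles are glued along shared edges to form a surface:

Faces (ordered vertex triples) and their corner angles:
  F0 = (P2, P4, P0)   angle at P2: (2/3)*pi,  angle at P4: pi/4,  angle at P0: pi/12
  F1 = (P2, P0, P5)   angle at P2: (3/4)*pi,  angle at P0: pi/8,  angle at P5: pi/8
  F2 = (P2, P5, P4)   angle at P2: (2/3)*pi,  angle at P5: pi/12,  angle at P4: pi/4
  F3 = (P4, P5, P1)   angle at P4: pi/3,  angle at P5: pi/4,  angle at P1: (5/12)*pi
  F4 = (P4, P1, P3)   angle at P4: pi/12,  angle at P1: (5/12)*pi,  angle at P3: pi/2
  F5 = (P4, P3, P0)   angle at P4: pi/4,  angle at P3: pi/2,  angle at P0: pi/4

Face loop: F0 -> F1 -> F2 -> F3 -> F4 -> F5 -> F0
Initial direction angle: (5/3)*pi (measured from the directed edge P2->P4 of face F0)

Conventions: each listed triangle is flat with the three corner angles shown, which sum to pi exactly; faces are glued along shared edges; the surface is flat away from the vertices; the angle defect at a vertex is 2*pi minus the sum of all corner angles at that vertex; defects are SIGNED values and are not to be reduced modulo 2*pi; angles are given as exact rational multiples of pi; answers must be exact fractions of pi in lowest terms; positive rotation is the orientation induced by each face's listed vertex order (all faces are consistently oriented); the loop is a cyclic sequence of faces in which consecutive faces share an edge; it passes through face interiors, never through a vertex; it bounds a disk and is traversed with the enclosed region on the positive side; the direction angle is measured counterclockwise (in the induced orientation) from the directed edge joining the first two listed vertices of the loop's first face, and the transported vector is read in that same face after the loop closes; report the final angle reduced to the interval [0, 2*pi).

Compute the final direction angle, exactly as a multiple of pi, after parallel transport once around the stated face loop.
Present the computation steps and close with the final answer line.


enclosed vertex P2: corner angles sum to (25/12)*pi, defect = 2*pi - (25/12)*pi = -pi/12
enclosed vertex P4: corner angles sum to (7/6)*pi, defect = 2*pi - (7/6)*pi = (5/6)*pi
adding the enclosed defects to the starting angle (mod 2*pi, induced orientation) gives the holonomy
final angle = (5/3)*pi + (3/4)*pi = (5/12)*pi (mod 2*pi)

Answer: final direction angle = (5/12)*pi


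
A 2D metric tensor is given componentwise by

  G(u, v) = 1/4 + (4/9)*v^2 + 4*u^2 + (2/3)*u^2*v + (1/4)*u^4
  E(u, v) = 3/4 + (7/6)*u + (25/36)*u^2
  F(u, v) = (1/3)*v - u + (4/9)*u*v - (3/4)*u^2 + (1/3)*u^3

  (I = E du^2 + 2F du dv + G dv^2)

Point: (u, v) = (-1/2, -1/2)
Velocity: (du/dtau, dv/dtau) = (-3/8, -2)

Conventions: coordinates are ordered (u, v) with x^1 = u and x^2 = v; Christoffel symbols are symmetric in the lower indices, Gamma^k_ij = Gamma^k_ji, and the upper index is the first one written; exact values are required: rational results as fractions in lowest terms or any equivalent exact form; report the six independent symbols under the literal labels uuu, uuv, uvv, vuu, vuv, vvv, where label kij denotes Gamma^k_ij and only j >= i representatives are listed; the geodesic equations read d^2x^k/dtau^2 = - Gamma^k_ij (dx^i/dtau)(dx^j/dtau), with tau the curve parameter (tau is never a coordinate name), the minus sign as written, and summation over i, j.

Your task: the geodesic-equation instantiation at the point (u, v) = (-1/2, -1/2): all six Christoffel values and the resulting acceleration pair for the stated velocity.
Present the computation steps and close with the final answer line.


E = 49/144, F = 31/144, G = 745/576 at the point
E_u = 17/36, E_v = 0, F_u = -2/9, F_v = 1/9, G_u = -91/24, G_v = -5/18
EG - F^2 = 3629/9216;  g^inv = (9216/3629) * [[745/576, -31/144], [-31/144, 49/144]]
first-kind symbols [ij,l] = (1/2)(d_i g_jl + d_j g_il - d_l g_ij): [uu,u] = E_u/2 = 17/72, [uu,v] = F_u - E_v/2 = -2/9, [uv,u] = E_v/2 = 0, [uv,v] = G_u/2 = -91/48, [vv,u] = F_v - G_u/2 = 289/144, [vv,v] = G_v/2 = -5/36
Gamma^u_ij = (G*[ij,u] - F*[ij,v])/(EG - F^2), Gamma^v_ij = (E*[ij,v] - F*[ij,u])/(EG - F^2)
Gamma_uuu = 514/573, Gamma_uuv = 11284/10887, Gamma_uvv = 72595/10887, Gamma_vuu = -184/573, Gamma_vuv = -17836/10887, Gamma_vvv = -13252/10887
d^2u/dtau^2 = -(Gamma_uuu*(-3/8)^2 + 2*Gamma_uuv*(-3/8)*(-2) + Gamma_uvv*(-2)^2) = -519881/18336
d^2v/dtau^2 = -(Gamma_vuu*(-3/8)^2 + 2*Gamma_vuv*(-3/8)*(-2) + Gamma_vvv*(-2)^2) = 33791/4584

Answer: Gamma_uuu = 514/573, Gamma_uuv = 11284/10887, Gamma_uvv = 72595/10887, Gamma_vuu = -184/573, Gamma_vuv = -17836/10887, Gamma_vvv = -13252/10887; accelerations (d^2u/dtau^2, d^2v/dtau^2) = (-519881/18336, 33791/4584)


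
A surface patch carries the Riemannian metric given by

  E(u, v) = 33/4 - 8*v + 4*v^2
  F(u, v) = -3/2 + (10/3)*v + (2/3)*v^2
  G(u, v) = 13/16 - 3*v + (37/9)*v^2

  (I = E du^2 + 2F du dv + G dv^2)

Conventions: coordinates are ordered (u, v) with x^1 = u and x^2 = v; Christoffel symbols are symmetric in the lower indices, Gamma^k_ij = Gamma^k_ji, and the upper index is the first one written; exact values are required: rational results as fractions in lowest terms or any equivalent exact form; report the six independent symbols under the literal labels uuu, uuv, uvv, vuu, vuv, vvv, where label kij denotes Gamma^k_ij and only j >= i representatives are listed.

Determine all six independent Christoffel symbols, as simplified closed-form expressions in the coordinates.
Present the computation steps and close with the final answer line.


E = 33/4 - 8*v + 4*v^2; F = -3/2 + (10/3)*v + (2/3)*v^2; G = 13/16 - 3*v + (37/9)*v^2
Gamma^k_ij = (1/2) g^{kl} (d_i g_jl + d_j g_il - d_l g_ij), with g^inv = (1/(EG-F^2)) [[G, -F], [-F, E]]
first partials: E_u = 0, E_v = -8 + 8*v, F_u = 0, F_v = 10/3 + (4/3)*v, G_u = 0, G_v = -3 + (74/9)*v
D = EG - F^2 = 285/64 - (85/4)*v + (937/18)*v^2 - (148/3)*v^3 + 16*v^4
expanded: Gamma^u_uu = (G E_u - 2F F_u + F E_v)/(2D), Gamma^u_uv = (G E_v - F G_u)/(2D), Gamma^u_vv = (2G F_v - G G_u - F G_v)/(2D), Gamma^v_uu = (2E F_u - E E_v - F E_u)/(2D), Gamma^v_uv = (E G_u - F E_v)/(2D), Gamma^v_vv = (E G_v - 2F F_v + F G_u)/(2D); substitute and cancel common factors

Answer: Gamma_uuu = (1536*v^3 + 6144*v^2 - 11136*v + 3456)/(9216*v^4 - 28416*v^3 + 29984*v^2 - 12240*v + 2565), Gamma_uuv = (9472*v^3 - 16384*v^2 + 8784*v - 1872)/(9216*v^4 - 28416*v^3 + 29984*v^2 - 12240*v + 2565), Gamma_uvv = (4736*v^3 - 5184*v^2 + 3888*v + 792)/(27648*v^4 - 85248*v^3 + 89952*v^2 - 36720*v + 7695), Gamma_vuu = (-9216*v^3 + 27648*v^2 - 37440*v + 19008)/(9216*v^4 - 28416*v^3 + 29984*v^2 - 12240*v + 2565), Gamma_vuv = (-1536*v^3 - 6144*v^2 + 11136*v - 3456)/(9216*v^4 - 28416*v^3 + 29984*v^2 - 12240*v + 2565), Gamma_vvv = (8960*v^3 - 26240*v^2 + 21200*v - 4248)/(9216*v^4 - 28416*v^3 + 29984*v^2 - 12240*v + 2565)


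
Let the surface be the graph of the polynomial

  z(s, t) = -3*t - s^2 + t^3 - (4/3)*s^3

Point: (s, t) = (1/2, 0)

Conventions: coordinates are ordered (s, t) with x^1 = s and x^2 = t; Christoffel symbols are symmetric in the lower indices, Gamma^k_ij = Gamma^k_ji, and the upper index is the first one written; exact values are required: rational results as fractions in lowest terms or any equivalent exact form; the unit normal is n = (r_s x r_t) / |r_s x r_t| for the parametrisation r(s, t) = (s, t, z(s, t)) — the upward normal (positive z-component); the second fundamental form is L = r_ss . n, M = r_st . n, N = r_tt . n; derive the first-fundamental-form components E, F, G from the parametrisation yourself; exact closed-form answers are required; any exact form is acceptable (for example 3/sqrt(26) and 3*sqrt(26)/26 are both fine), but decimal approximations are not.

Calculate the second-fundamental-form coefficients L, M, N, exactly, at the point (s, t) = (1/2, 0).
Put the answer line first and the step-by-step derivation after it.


Answer: L = -3*sqrt(14)/7, M = 0, N = 0

z_s = -2, z_t = -3, z_ss = -6, z_st = 0, z_tt = 0
E = 5, F = 6, G = 10; answer radicand W^2 = 14
unnormalised second-form numerators: l = -6, m = 0, n = 0; L = l/sqrt(14), and similarly M = m/sqrt(W^2), N = n/sqrt(W^2)


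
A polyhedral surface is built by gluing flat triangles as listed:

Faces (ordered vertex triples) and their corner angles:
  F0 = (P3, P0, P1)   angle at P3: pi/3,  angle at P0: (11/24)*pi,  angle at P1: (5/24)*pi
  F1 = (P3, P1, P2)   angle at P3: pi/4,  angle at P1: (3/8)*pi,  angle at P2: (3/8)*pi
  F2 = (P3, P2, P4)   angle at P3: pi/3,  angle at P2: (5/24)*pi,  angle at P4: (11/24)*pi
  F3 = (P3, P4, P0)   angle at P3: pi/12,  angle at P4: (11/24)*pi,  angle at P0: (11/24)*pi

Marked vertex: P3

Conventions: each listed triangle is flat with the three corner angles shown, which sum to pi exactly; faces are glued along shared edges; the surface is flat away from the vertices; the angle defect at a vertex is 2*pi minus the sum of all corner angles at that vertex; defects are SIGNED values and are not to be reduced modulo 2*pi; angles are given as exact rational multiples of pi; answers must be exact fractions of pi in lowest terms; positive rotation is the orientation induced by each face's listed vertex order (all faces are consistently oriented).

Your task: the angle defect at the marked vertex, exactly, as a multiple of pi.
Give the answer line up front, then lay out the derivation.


Answer: defect(P3) = pi

Sum of corner angles at P3: pi
defect = 2*pi - pi


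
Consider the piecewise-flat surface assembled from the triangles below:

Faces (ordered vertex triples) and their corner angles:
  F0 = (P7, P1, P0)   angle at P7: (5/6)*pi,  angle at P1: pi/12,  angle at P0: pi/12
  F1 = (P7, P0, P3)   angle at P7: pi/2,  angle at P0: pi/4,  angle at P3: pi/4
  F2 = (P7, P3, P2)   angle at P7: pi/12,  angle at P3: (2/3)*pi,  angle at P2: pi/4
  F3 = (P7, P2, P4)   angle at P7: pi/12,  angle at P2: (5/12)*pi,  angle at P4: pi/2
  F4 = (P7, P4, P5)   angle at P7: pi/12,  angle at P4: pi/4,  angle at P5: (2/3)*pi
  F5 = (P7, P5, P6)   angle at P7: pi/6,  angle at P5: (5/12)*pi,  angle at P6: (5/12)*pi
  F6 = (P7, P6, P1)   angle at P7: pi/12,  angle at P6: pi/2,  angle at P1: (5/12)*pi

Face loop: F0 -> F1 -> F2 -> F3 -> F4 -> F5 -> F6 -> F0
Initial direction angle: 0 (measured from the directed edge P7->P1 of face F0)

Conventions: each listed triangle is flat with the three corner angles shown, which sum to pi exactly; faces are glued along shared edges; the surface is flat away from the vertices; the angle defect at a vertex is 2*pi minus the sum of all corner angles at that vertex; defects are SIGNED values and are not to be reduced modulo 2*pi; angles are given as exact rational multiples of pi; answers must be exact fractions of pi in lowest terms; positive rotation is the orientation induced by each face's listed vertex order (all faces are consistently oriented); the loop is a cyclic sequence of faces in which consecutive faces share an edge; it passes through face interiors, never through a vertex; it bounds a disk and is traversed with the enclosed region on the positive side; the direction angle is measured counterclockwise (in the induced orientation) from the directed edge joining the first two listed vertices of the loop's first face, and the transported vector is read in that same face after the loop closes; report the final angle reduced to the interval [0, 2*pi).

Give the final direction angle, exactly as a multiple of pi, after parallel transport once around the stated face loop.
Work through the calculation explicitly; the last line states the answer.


enclosed vertex P7: corner angles sum to (11/6)*pi, defect = 2*pi - (11/6)*pi = pi/6
holonomy = initial angle + sum of enclosed defects (mod 2*pi), positive in the induced orientation
final angle = 0 + pi/6 = pi/6 (mod 2*pi)

Answer: final direction angle = pi/6


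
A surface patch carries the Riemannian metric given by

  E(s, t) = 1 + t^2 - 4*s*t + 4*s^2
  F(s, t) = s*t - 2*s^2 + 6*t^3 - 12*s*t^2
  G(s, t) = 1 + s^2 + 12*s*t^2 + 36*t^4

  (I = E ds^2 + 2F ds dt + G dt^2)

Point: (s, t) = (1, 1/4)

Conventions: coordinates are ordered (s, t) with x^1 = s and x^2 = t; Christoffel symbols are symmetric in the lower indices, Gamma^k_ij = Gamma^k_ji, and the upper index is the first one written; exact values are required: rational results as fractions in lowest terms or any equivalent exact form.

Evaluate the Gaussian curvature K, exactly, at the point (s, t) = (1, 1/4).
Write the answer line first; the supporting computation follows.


Answer: K = -28672/145161

E = 65/16, F = -77/32, G = 185/64, EG - F^2 = 381/64 at the point
E_s = 7, E_t = -7/2, F_s = -9/2, F_t = -31/8, G_s = 11/4, G_t = 33/4
E_tt = 2, F_st = -5, G_ss = 2
Using the Brioschi determinant formula for K from the metric derivatives:
M1 = [[-E_tt/2 + F_st - G_ss/2, E_s/2, F_s - E_t/2], [F_t - G_s/2, E, F], [G_t/2, F, G]] = [[-7, 7/2, -11/4], [-21/4, 65/16, -77/32], [33/8, -77/32, 185/64]]; det M1 = -765/64
M2 = [[0, E_t/2, G_s/2], [E_t/2, E, F], [G_s/2, F, G]] = [[0, -7/4, 11/8], [-7/4, 65/16, -77/32], [11/8, -77/32, 185/64]]; det M2 = -317/64
det M1 - det M2 = -7; K = -7 / (381/64)^2 = -28672/145161


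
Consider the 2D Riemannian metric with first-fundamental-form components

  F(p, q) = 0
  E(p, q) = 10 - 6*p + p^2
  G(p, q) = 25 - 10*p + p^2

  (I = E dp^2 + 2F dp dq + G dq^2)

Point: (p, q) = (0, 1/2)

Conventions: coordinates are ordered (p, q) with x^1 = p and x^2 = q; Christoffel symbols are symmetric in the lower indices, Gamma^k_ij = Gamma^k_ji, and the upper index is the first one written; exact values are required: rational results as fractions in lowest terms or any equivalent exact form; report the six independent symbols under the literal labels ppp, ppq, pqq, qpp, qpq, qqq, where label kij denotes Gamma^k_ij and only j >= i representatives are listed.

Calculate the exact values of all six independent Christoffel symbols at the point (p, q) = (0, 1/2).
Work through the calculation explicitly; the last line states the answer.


E = 10, F = 0, G = 25 at the point
E_p = -6, E_q = 0, F_p = 0, F_q = 0, G_p = -10, G_q = 0
EG - F^2 = 250;  g^inv = (1/250) * [[25, 0], [0, 10]]
first-kind symbols [ij,l] = (1/2)(d_i g_jl + d_j g_il - d_l g_ij): [pp,p] = E_p/2 = -3, [pp,q] = F_p - E_q/2 = 0, [pq,p] = E_q/2 = 0, [pq,q] = G_p/2 = -5, [qq,p] = F_q - G_p/2 = 5, [qq,q] = G_q/2 = 0
Gamma^p_ij = (G*[ij,p] - F*[ij,q])/(EG - F^2), Gamma^q_ij = (E*[ij,q] - F*[ij,p])/(EG - F^2)

Answer: Gamma_ppp = -3/10, Gamma_ppq = 0, Gamma_pqq = 1/2, Gamma_qpp = 0, Gamma_qpq = -1/5, Gamma_qqq = 0


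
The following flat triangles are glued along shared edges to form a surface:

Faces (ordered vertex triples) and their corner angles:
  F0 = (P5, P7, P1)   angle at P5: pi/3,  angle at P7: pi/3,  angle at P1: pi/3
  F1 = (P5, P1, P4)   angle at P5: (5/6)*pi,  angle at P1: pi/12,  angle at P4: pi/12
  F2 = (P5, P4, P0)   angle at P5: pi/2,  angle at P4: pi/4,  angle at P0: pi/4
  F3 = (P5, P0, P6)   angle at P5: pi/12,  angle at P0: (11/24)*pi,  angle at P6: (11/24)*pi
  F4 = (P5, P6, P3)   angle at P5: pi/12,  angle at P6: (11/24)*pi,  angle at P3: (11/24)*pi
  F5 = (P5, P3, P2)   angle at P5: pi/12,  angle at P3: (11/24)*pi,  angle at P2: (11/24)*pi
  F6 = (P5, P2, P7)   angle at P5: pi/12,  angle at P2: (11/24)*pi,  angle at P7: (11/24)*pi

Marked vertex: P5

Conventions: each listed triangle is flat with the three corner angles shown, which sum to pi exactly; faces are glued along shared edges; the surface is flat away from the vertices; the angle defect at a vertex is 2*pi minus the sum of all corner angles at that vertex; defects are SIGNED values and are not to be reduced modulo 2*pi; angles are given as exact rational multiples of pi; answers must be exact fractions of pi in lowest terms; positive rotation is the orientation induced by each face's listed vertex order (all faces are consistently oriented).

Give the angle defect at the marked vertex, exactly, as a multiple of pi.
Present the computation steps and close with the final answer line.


Sum of corner angles at P5: 2*pi
defect = 2*pi - 2*pi

Answer: defect(P5) = 0
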